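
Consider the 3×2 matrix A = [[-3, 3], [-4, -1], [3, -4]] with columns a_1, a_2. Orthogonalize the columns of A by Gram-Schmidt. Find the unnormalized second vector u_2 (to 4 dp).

u_2 = (1.5000, -3.0000, -2.5000)

q_1 = a_1/‖a_1‖ = (-3, -4, 3)/5.8310 = (-0.5145, -0.6860, 0.5145).
r_{12} = q_1·a_2 = -2.9155.
u_2 = a_2 + 2.9155·q_1 = (1.5000, -3.0000, -2.5000).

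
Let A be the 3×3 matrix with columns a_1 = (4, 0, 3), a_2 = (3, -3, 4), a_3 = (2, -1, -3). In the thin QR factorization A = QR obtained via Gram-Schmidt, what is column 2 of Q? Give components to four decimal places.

q_1 = a_1/‖a_1‖ = (4, 0, 3)/5.0000 = (0.8000, 0.0000, 0.6000).
r_{12} = q_1·a_2 = 4.8000.
u_2 = a_2 − 4.8000·q_1 = (-0.8400, -3.0000, 1.1200).
‖u_2‖ = 3.3106, so q_2 = (-0.2537, -0.9062, 0.3383).

q_2 = (-0.2537, -0.9062, 0.3383)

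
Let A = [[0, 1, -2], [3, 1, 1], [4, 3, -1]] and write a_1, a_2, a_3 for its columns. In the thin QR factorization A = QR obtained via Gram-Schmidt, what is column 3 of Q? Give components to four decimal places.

a_1 = (0, 3, 4); ‖a_1‖ = 5.0000, so q_1 = (0.0000, 0.6000, 0.8000).
q_1·a_2 = 0.0000·1 + 0.6000·1 + 0.8000·3 = 3.0000.
u_2 = a_2 − 3.0000·q_1 = (1.0000, -0.8000, 0.6000).
‖u_2‖ = 1.4142, so q_2 = (0.7071, -0.5657, 0.4243).
q_1·a_3 = 0.0000·(-2) + 0.6000·1 + 0.8000·(-1) = -0.2000; q_2·a_3 = 0.7071·(-2) + (-0.5657)·1 + 0.4243·(-1) = -2.4042.
u_3 = a_3 + 0.2000·q_1 + 2.4042·q_2 = (-0.3000, -0.2400, 0.1800).
‖u_3‖ = 0.4243, so q_3 = (-0.7071, -0.5657, 0.4243).

q_3 = (-0.7071, -0.5657, 0.4243)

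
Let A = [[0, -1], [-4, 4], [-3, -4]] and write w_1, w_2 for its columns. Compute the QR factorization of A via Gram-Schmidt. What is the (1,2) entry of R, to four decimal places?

r_{12} = -0.8000

e_1 = w_1/‖w_1‖ = (0, -4, -3)/5.0000 = (0.0000, -0.8000, -0.6000).
r_{12} = e_1·w_2 = -0.8000.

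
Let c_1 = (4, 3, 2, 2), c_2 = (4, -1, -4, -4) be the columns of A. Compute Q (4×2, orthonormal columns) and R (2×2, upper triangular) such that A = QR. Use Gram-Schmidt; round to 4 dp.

Q = [[0.6963, 0.6251], [0.5222, -0.1042], [0.3482, -0.5470], [0.3482, -0.5470]], R = [[5.7446, -0.5222], [0.0000, 6.9805]]

c_1 = (4, 3, 2, 2); ‖c_1‖ = 5.7446, so e_1 = (0.6963, 0.5222, 0.3482, 0.3482).
e_1·c_2 = 0.6963·4 + 0.5222·(-1) + 0.3482·(-4) + 0.3482·(-4) = -0.5222.
u_2 = c_2 + 0.5222·e_1 = (4.3636, -0.7273, -3.8182, -3.8182).
‖u_2‖ = 6.9805, so e_2 = (0.6251, -0.1042, -0.5470, -0.5470).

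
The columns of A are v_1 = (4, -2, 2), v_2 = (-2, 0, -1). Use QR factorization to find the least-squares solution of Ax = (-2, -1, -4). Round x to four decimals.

v_1 = (4, -2, 2); ‖v_1‖ = 4.8990, so e_1 = (0.8165, -0.4082, 0.4082).
e_1·v_2 = 0.8165·(-2) + (-0.4082)·0 + 0.4082·(-1) = -2.0412.
u_2 = v_2 + 2.0412·e_1 = (-0.3333, -0.8333, -0.1667).
‖u_2‖ = 0.9129, so e_2 = (-0.3651, -0.9129, -0.1826).
Qᵀb = (-2.8577, 2.3735).
Back-substitute: x_2 = 2.3735/0.9129 = 2.6000.
x_1 = (-2.8577 + 2.0412·2.6000)/4.8990 = 0.5000.

x = (0.5000, 2.6000)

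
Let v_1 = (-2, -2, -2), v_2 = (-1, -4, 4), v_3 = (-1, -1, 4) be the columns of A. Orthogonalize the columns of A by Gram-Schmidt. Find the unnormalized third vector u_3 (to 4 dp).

u_3 = (-1.2245, 0.7653, 0.4592)

v_1 = (-2, -2, -2); ‖v_1‖ = 3.4641, so q_1 = (-0.5774, -0.5774, -0.5774).
q_1·v_2 = (-0.5774)·(-1) + (-0.5774)·(-4) + (-0.5774)·4 = 0.5774.
u_2 = v_2 − 0.5774·q_1 = (-0.6667, -3.6667, 4.3333).
‖u_2‖ = 5.7155, so q_2 = (-0.1166, -0.6415, 0.7582).
q_1·v_3 = (-0.5774)·(-1) + (-0.5774)·(-1) + (-0.5774)·4 = -1.1547; q_2·v_3 = (-0.1166)·(-1) + (-0.6415)·(-1) + 0.7582·4 = 3.7909.
u_3 = v_3 + 1.1547·q_1 − 3.7909·q_2 = (-1.2245, 0.7653, 0.4592).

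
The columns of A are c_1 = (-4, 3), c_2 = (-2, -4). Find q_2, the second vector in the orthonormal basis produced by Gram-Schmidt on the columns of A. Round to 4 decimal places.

c_1 = (-4, 3); ‖c_1‖ = 5.0000, so q_1 = (-0.8000, 0.6000).
q_1·c_2 = (-0.8000)·(-2) + 0.6000·(-4) = -0.8000.
u_2 = c_2 + 0.8000·q_1 = (-2.6400, -3.5200).
‖u_2‖ = 4.4000, so q_2 = (-0.6000, -0.8000).

q_2 = (-0.6000, -0.8000)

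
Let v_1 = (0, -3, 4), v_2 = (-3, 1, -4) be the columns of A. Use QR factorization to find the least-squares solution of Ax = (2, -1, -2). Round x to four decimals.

x = (-0.3841, -0.2422)

v_1 = (0, -3, 4); ‖v_1‖ = 5.0000, so e_1 = (0.0000, -0.6000, 0.8000).
e_1·v_2 = 0.0000·(-3) + (-0.6000)·1 + 0.8000·(-4) = -3.8000.
u_2 = v_2 + 3.8000·e_1 = (-3.0000, -1.2800, -0.9600).
‖u_2‖ = 3.4000, so e_2 = (-0.8824, -0.3765, -0.2824).
Qᵀb = (-1.0000, -0.8235).
Back-substitute: x_2 = -0.8235/3.4000 = -0.2422.
x_1 = (-1.0000 + 3.8000·(-0.2422))/5.0000 = -0.3841.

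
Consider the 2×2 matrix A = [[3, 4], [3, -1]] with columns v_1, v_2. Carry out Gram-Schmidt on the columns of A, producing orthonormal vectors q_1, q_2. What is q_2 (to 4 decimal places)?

v_1 = (3, 3); ‖v_1‖ = 4.2426, so q_1 = (0.7071, 0.7071).
q_1·v_2 = 0.7071·4 + 0.7071·(-1) = 2.1213.
u_2 = v_2 − 2.1213·q_1 = (2.5000, -2.5000).
‖u_2‖ = 3.5355, so q_2 = (0.7071, -0.7071).

q_2 = (0.7071, -0.7071)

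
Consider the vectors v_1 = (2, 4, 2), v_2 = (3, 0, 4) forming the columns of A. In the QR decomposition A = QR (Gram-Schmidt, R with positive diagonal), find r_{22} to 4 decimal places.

q_1 = v_1/‖v_1‖ = (2, 4, 2)/4.8990 = (0.4082, 0.8165, 0.4082).
r_{12} = q_1·v_2 = 2.8577.
u_2 = v_2 − 2.8577·q_1 = (1.8333, -2.3333, 2.8333).
r_{22} = ‖u_2‖ = 4.1028.

r_{22} = 4.1028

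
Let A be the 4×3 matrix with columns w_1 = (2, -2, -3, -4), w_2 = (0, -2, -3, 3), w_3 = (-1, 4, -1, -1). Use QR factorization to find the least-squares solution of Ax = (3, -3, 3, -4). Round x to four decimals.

q_1 = w_1/‖w_1‖ = (2, -2, -3, -4)/5.7446 = (0.3482, -0.3482, -0.5222, -0.6963).
r_{12} = q_1·w_2 = 0.1741.
u_2 = w_2 − 0.1741·q_1 = (-0.0606, -1.9394, -2.9091, 3.1212).
‖u_2‖ = 4.6872, so q_2 = (-0.0129, -0.4138, -0.6206, 0.6659).
r_{13} = q_1·w_3 = -0.5222; r_{23} = q_2·w_3 = -1.6874.
u_3 = w_3 + 0.5222·q_1 + 1.6874·q_2 = (-0.8400, 3.1200, -2.3200, -0.2400).
‖u_3‖ = 3.9850, so q_3 = (-0.2108, 0.7829, -0.5822, -0.0602).
Qᵀb = (3.3075, -3.3231, -4.4869).
Back-substitute: x_3 = -4.4869/3.9850 = -1.1259.
x_2 = (-3.3231 + 1.6874·(-1.1259))/4.6872 = -1.1143.
x_1 = (3.3075 − 0.1741·(-1.1143) + 0.5222·(-1.1259))/5.7446 = 0.5072.

x = (0.5072, -1.1143, -1.1259)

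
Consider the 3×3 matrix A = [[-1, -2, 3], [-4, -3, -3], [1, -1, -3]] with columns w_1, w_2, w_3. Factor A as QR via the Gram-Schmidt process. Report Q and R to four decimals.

Q = [[-0.2357, -0.5950, 0.7683], [-0.9428, -0.0517, -0.3293], [0.2357, -0.8020, -0.5488]], R = [[4.2426, 3.0641, 1.4142], [0.0000, 2.1473, 0.7762], [0.0000, 0.0000, 4.9394]]

w_1 = (-1, -4, 1); ‖w_1‖ = 4.2426, so e_1 = (-0.2357, -0.9428, 0.2357).
e_1·w_2 = (-0.2357)·(-2) + (-0.9428)·(-3) + 0.2357·(-1) = 3.0641.
u_2 = w_2 − 3.0641·e_1 = (-1.2778, -0.1111, -1.7222).
‖u_2‖ = 2.1473, so e_2 = (-0.5950, -0.0517, -0.8020).
e_1·w_3 = (-0.2357)·3 + (-0.9428)·(-3) + 0.2357·(-3) = 1.4142; e_2·w_3 = (-0.5950)·3 + (-0.0517)·(-3) + (-0.8020)·(-3) = 0.7762.
u_3 = w_3 − 1.4142·e_1 − 0.7762·e_2 = (3.7952, -1.6265, -2.7108).
‖u_3‖ = 4.9394, so e_3 = (0.7683, -0.3293, -0.5488).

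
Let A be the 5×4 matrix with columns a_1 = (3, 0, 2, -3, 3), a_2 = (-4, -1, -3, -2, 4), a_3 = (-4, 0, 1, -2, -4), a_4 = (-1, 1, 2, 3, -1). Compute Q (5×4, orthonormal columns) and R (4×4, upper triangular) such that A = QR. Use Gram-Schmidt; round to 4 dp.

Q = [[0.5388, -0.5898, -0.4412, -0.4085], [0.0000, -0.1474, 0.0041, 0.2486], [0.3592, -0.4423, 0.3914, 0.6794], [-0.5388, -0.2949, -0.6540, 0.4152], [0.5388, 0.5898, -0.4737, 0.3708]], R = [[5.5678, 0.0000, -2.8737, -1.9757], [0.0000, 6.7823, 0.1474, -1.9167], [0.0000, 0.0000, 5.3591, -0.2603], [0.0000, 0.0000, 0.0000, 2.8905]]

e_1 = a_1/‖a_1‖ = (3, 0, 2, -3, 3)/5.5678 = (0.5388, 0.0000, 0.3592, -0.5388, 0.5388).
r_{12} = e_1·a_2 = 0.0000.
u_2 = a_2 + 0.0000·e_1 = (-4.0000, -1.0000, -3.0000, -2.0000, 4.0000).
‖u_2‖ = 6.7823, so e_2 = (-0.5898, -0.1474, -0.4423, -0.2949, 0.5898).
r_{13} = e_1·a_3 = -2.8737; r_{23} = e_2·a_3 = 0.1474.
u_3 = a_3 + 2.8737·e_1 − 0.1474·e_2 = (-2.3647, 0.0217, 2.0975, -3.5049, -2.5386).
‖u_3‖ = 5.3591, so e_3 = (-0.4412, 0.0041, 0.3914, -0.6540, -0.4737).
r_{14} = e_1·a_4 = -1.9757; r_{24} = e_2·a_4 = -1.9167; r_{34} = e_3·a_4 = -0.2603.
u_4 = a_4 + 1.9757·e_1 + 1.9167·e_2 + 0.2603·e_3 = (-1.1808, 0.7184, 1.9637, 1.2000, 1.0717).
‖u_4‖ = 2.8905, so e_4 = (-0.4085, 0.2486, 0.6794, 0.4152, 0.3708).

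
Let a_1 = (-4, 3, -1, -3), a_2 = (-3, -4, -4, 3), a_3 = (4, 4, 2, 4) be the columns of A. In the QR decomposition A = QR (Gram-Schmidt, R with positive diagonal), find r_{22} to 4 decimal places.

r_{22} = 7.0204

q_1 = a_1/‖a_1‖ = (-4, 3, -1, -3)/5.9161 = (-0.6761, 0.5071, -0.1690, -0.5071).
r_{12} = q_1·a_2 = -0.8452.
u_2 = a_2 + 0.8452·q_1 = (-3.5714, -3.5714, -4.1429, 2.5714).
r_{22} = ‖u_2‖ = 7.0204.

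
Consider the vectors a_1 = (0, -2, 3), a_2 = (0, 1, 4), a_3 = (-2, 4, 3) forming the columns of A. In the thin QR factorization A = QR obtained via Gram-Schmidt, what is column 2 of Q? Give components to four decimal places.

a_1 = (0, -2, 3); ‖a_1‖ = 3.6056, so q_1 = (0.0000, -0.5547, 0.8321).
q_1·a_2 = 0.0000·0 + (-0.5547)·1 + 0.8321·4 = 2.7735.
u_2 = a_2 − 2.7735·q_1 = (0.0000, 2.5385, 1.6923).
‖u_2‖ = 3.0509, so q_2 = (0.0000, 0.8321, 0.5547).

q_2 = (0.0000, 0.8321, 0.5547)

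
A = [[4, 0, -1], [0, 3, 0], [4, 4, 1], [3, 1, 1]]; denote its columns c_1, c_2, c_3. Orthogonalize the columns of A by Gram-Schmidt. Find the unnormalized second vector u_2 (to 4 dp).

c_1 = (4, 0, 4, 3); ‖c_1‖ = 6.4031, so q_1 = (0.6247, 0.0000, 0.6247, 0.4685).
q_1·c_2 = 0.6247·0 + 0.0000·3 + 0.6247·4 + 0.4685·1 = 2.9673.
u_2 = c_2 − 2.9673·q_1 = (-1.8537, 3.0000, 2.1463, -0.3902).

u_2 = (-1.8537, 3.0000, 2.1463, -0.3902)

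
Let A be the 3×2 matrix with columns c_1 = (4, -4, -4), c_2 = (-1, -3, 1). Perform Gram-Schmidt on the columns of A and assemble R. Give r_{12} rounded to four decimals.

r_{12} = 0.5774

c_1 = (4, -4, -4); ‖c_1‖ = 6.9282, so q_1 = (0.5774, -0.5774, -0.5774).
r_{12} = q_1·c_2 = 0.5774.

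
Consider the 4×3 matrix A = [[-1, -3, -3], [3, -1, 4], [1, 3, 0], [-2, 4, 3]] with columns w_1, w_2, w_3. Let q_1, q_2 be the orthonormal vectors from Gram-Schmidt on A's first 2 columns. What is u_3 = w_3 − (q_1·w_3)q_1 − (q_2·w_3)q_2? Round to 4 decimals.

w_1 = (-1, 3, 1, -2); ‖w_1‖ = 3.8730, so q_1 = (-0.2582, 0.7746, 0.2582, -0.5164).
q_1·w_2 = (-0.2582)·(-3) + 0.7746·(-1) + 0.2582·3 + (-0.5164)·4 = -1.2910.
u_2 = w_2 + 1.2910·q_1 = (-3.3333, 0.0000, 3.3333, 3.3333).
‖u_2‖ = 5.7735, so q_2 = (-0.5774, 0.0000, 0.5774, 0.5774).
q_1·w_3 = (-0.2582)·(-3) + 0.7746·4 + 0.2582·0 + (-0.5164)·3 = 2.3238; q_2·w_3 = (-0.5774)·(-3) + 0.0000·4 + 0.5774·0 + 0.5774·3 = 3.4641.
u_3 = w_3 − 2.3238·q_1 − 3.4641·q_2 = (-0.4000, 2.2000, -2.6000, 2.2000).

u_3 = (-0.4000, 2.2000, -2.6000, 2.2000)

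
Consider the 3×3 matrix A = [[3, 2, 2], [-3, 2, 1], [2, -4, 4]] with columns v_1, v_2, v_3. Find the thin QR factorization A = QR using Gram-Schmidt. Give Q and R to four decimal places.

Q = [[0.6396, 0.6730, 0.3714], [-0.6396, 0.1980, 0.7428], [0.4264, -0.7126, 0.5571]], R = [[4.6904, -1.7056, 2.3452], [0.0000, 4.5925, -1.3065], [0.0000, 0.0000, 3.7139]]

v_1 = (3, -3, 2); ‖v_1‖ = 4.6904, so e_1 = (0.6396, -0.6396, 0.4264).
e_1·v_2 = 0.6396·2 + (-0.6396)·2 + 0.4264·(-4) = -1.7056.
u_2 = v_2 + 1.7056·e_1 = (3.0909, 0.9091, -3.2727).
‖u_2‖ = 4.5925, so e_2 = (0.6730, 0.1980, -0.7126).
e_1·v_3 = 0.6396·2 + (-0.6396)·1 + 0.4264·4 = 2.3452; e_2·v_3 = 0.6730·2 + 0.1980·1 + (-0.7126)·4 = -1.3065.
u_3 = v_3 − 2.3452·e_1 + 1.3065·e_2 = (1.3793, 2.7586, 2.0690).
‖u_3‖ = 3.7139, so e_3 = (0.3714, 0.7428, 0.5571).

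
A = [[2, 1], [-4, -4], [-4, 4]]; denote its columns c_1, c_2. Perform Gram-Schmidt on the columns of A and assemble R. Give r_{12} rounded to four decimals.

c_1 = (2, -4, -4); ‖c_1‖ = 6.0000, so q_1 = (0.3333, -0.6667, -0.6667).
r_{12} = q_1·c_2 = 0.3333.

r_{12} = 0.3333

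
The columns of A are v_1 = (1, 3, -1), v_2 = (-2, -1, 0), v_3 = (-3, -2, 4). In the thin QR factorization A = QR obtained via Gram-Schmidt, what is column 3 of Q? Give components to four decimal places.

q_3 = (-0.1826, 0.3651, 0.9129)

v_1 = (1, 3, -1); ‖v_1‖ = 3.3166, so q_1 = (0.3015, 0.9045, -0.3015).
q_1·v_2 = 0.3015·(-2) + 0.9045·(-1) + (-0.3015)·0 = -1.5076.
u_2 = v_2 + 1.5076·q_1 = (-1.5455, 0.3636, -0.4545).
‖u_2‖ = 1.6514, so q_2 = (-0.9358, 0.2202, -0.2752).
q_1·v_3 = 0.3015·(-3) + 0.9045·(-2) + (-0.3015)·4 = -3.9196; q_2·v_3 = (-0.9358)·(-3) + 0.2202·(-2) + (-0.2752)·4 = 1.2661.
u_3 = v_3 + 3.9196·q_1 − 1.2661·q_2 = (-0.6333, 1.2667, 3.1667).
‖u_3‖ = 3.4689, so q_3 = (-0.1826, 0.3651, 0.9129).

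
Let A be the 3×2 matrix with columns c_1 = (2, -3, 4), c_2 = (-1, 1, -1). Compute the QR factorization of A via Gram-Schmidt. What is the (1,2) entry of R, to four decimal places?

e_1 = c_1/‖c_1‖ = (2, -3, 4)/5.3852 = (0.3714, -0.5571, 0.7428).
r_{12} = e_1·c_2 = -1.6713.

r_{12} = -1.6713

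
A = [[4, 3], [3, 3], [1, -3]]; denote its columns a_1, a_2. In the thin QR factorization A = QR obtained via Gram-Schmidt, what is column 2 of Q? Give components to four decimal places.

q_2 = (0.0605, 0.2421, -0.9684)

q_1 = a_1/‖a_1‖ = (4, 3, 1)/5.0990 = (0.7845, 0.5883, 0.1961).
r_{12} = q_1·a_2 = 3.5301.
u_2 = a_2 − 3.5301·q_1 = (0.2308, 0.9231, -3.6923).
‖u_2‖ = 3.8129, so q_2 = (0.0605, 0.2421, -0.9684).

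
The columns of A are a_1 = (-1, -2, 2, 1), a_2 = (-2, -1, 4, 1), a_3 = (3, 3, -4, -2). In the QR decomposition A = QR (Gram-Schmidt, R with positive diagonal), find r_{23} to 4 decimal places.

r_{23} = -1.0185

a_1 = (-1, -2, 2, 1); ‖a_1‖ = 3.1623, so e_1 = (-0.3162, -0.6325, 0.6325, 0.3162).
e_1·a_2 = (-0.3162)·(-2) + (-0.6325)·(-1) + 0.6325·4 + 0.3162·1 = 4.1110.
u_2 = a_2 − 4.1110·e_1 = (-0.7000, 1.6000, 1.4000, -0.3000).
‖u_2‖ = 2.2583, so e_2 = (-0.3100, 0.7085, 0.6199, -0.1328).
r_{23} = e_2·a_3 = -1.0185.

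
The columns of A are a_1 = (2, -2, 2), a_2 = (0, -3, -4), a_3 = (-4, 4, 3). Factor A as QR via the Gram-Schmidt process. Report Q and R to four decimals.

Q = [[0.5774, 0.0671, -0.8137], [-0.5774, -0.6712, -0.4650], [0.5774, -0.7383, 0.3487]], R = [[3.4641, -0.5774, -2.8868], [0.0000, 4.9666, -5.1679], [0.0000, 0.0000, 2.4412]]

a_1 = (2, -2, 2); ‖a_1‖ = 3.4641, so e_1 = (0.5774, -0.5774, 0.5774).
e_1·a_2 = 0.5774·0 + (-0.5774)·(-3) + 0.5774·(-4) = -0.5774.
u_2 = a_2 + 0.5774·e_1 = (0.3333, -3.3333, -3.6667).
‖u_2‖ = 4.9666, so e_2 = (0.0671, -0.6712, -0.7383).
e_1·a_3 = 0.5774·(-4) + (-0.5774)·4 + 0.5774·3 = -2.8868; e_2·a_3 = 0.0671·(-4) + (-0.6712)·4 + (-0.7383)·3 = -5.1679.
u_3 = a_3 + 2.8868·e_1 + 5.1679·e_2 = (-1.9865, -1.1351, 0.8514).
‖u_3‖ = 2.4412, so e_3 = (-0.8137, -0.4650, 0.3487).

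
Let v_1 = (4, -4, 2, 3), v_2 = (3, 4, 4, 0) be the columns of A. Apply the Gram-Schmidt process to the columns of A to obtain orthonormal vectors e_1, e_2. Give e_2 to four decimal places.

e_2 = (0.4148, 0.6832, 0.5995, -0.0418)

v_1 = (4, -4, 2, 3); ‖v_1‖ = 6.7082, so e_1 = (0.5963, -0.5963, 0.2981, 0.4472).
e_1·v_2 = 0.5963·3 + (-0.5963)·4 + 0.2981·4 + 0.4472·0 = 0.5963.
u_2 = v_2 − 0.5963·e_1 = (2.6444, 4.3556, 3.8222, -0.2667).
‖u_2‖ = 6.3753, so e_2 = (0.4148, 0.6832, 0.5995, -0.0418).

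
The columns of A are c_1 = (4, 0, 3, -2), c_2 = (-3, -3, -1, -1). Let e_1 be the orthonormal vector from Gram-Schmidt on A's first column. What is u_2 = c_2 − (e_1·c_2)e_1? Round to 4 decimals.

e_1 = c_1/‖c_1‖ = (4, 0, 3, -2)/5.3852 = (0.7428, 0.0000, 0.5571, -0.3714).
r_{12} = e_1·c_2 = -2.4140.
u_2 = c_2 + 2.4140·e_1 = (-1.2069, -3.0000, 0.3448, -1.8966).

u_2 = (-1.2069, -3.0000, 0.3448, -1.8966)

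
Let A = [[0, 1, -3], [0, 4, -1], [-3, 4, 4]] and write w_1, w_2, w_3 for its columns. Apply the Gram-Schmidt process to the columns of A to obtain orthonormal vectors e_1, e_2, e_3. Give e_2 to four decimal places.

e_2 = (0.2425, 0.9701, 0.0000)

e_1 = w_1/‖w_1‖ = (0, 0, -3)/3.0000 = (0.0000, 0.0000, -1.0000).
r_{12} = e_1·w_2 = -4.0000.
u_2 = w_2 + 4.0000·e_1 = (1.0000, 4.0000, 0.0000).
‖u_2‖ = 4.1231, so e_2 = (0.2425, 0.9701, 0.0000).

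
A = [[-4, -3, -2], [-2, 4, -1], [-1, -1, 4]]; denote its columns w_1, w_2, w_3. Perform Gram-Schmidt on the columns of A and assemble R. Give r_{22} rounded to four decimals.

e_1 = w_1/‖w_1‖ = (-4, -2, -1)/4.5826 = (-0.8729, -0.4364, -0.2182).
r_{12} = e_1·w_2 = 1.0911.
u_2 = w_2 − 1.0911·e_1 = (-2.0476, 4.4762, -0.7619).
r_{22} = ‖u_2‖ = 4.9809.

r_{22} = 4.9809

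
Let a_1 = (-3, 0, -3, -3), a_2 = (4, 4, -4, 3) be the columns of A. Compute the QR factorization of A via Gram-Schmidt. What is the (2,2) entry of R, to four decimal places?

r_{22} = 7.3485

e_1 = a_1/‖a_1‖ = (-3, 0, -3, -3)/5.1962 = (-0.5774, 0.0000, -0.5774, -0.5774).
r_{12} = e_1·a_2 = -1.7321.
u_2 = a_2 + 1.7321·e_1 = (3.0000, 4.0000, -5.0000, 2.0000).
r_{22} = ‖u_2‖ = 7.3485.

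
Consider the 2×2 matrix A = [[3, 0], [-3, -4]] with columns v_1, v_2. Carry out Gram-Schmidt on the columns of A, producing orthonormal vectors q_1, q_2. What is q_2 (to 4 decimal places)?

v_1 = (3, -3); ‖v_1‖ = 4.2426, so q_1 = (0.7071, -0.7071).
q_1·v_2 = 0.7071·0 + (-0.7071)·(-4) = 2.8284.
u_2 = v_2 − 2.8284·q_1 = (-2.0000, -2.0000).
‖u_2‖ = 2.8284, so q_2 = (-0.7071, -0.7071).

q_2 = (-0.7071, -0.7071)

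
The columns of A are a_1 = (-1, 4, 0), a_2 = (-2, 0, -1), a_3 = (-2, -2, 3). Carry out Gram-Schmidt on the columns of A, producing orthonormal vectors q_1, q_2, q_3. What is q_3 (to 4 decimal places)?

a_1 = (-1, 4, 0); ‖a_1‖ = 4.1231, so q_1 = (-0.2425, 0.9701, 0.0000).
q_1·a_2 = (-0.2425)·(-2) + 0.9701·0 + 0.0000·(-1) = 0.4851.
u_2 = a_2 − 0.4851·q_1 = (-1.8824, -0.4706, -1.0000).
‖u_2‖ = 2.1828, so q_2 = (-0.8623, -0.2156, -0.4581).
q_1·a_3 = (-0.2425)·(-2) + 0.9701·(-2) + 0.0000·3 = -1.4552; q_2·a_3 = (-0.8623)·(-2) + (-0.2156)·(-2) + (-0.4581)·3 = 0.7815.
u_3 = a_3 + 1.4552·q_1 − 0.7815·q_2 = (-1.6790, -0.4198, 3.3580).
‖u_3‖ = 3.7778, so q_3 = (-0.4444, -0.1111, 0.8889).

q_3 = (-0.4444, -0.1111, 0.8889)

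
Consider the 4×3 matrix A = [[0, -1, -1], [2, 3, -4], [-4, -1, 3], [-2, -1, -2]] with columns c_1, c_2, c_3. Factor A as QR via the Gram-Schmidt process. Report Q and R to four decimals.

q_1 = c_1/‖c_1‖ = (0, 2, -4, -2)/4.8990 = (0.0000, 0.4082, -0.8165, -0.4082).
r_{12} = q_1·c_2 = 2.4495.
u_2 = c_2 − 2.4495·q_1 = (-1.0000, 2.0000, 1.0000, 0.0000).
‖u_2‖ = 2.4495, so q_2 = (-0.4082, 0.8165, 0.4082, 0.0000).
r_{13} = q_1·c_3 = -3.2660; r_{23} = q_2·c_3 = -1.6330.
u_3 = c_3 + 3.2660·q_1 + 1.6330·q_2 = (-1.6667, -1.3333, 1.0000, -3.3333).
‖u_3‖ = 4.0825, so q_3 = (-0.4082, -0.3266, 0.2449, -0.8165).

Q = [[0.0000, -0.4082, -0.4082], [0.4082, 0.8165, -0.3266], [-0.8165, 0.4082, 0.2449], [-0.4082, 0.0000, -0.8165]], R = [[4.8990, 2.4495, -3.2660], [0.0000, 2.4495, -1.6330], [0.0000, 0.0000, 4.0825]]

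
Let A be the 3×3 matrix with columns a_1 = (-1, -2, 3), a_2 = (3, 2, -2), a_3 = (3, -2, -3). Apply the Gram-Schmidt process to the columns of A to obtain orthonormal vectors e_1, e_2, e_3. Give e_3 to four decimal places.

e_1 = a_1/‖a_1‖ = (-1, -2, 3)/3.7417 = (-0.2673, -0.5345, 0.8018).
r_{12} = e_1·a_2 = -3.4744.
u_2 = a_2 + 3.4744·e_1 = (2.0714, 0.1429, 0.7857).
‖u_2‖ = 2.2200, so e_2 = (0.9331, 0.0643, 0.3539).
r_{13} = e_1·a_3 = -2.1381; r_{23} = e_2·a_3 = 1.6087.
u_3 = a_3 + 2.1381·e_1 − 1.6087·e_2 = (0.9275, -3.2464, -1.8551).
‖u_3‖ = 3.8523, so e_3 = (0.2408, -0.8427, -0.4815).

e_3 = (0.2408, -0.8427, -0.4815)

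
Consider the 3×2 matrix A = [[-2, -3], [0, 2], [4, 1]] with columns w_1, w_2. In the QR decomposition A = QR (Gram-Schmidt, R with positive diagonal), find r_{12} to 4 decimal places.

r_{12} = 2.2361

w_1 = (-2, 0, 4); ‖w_1‖ = 4.4721, so q_1 = (-0.4472, 0.0000, 0.8944).
r_{12} = q_1·w_2 = 2.2361.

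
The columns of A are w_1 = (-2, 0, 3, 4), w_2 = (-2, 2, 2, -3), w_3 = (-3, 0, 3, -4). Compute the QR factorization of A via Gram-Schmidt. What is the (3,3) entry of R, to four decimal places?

w_1 = (-2, 0, 3, 4); ‖w_1‖ = 5.3852, so q_1 = (-0.3714, 0.0000, 0.5571, 0.7428).
q_1·w_2 = (-0.3714)·(-2) + 0.0000·2 + 0.5571·2 + 0.7428·(-3) = -0.3714.
u_2 = w_2 + 0.3714·q_1 = (-2.1379, 2.0000, 2.2069, -2.7241).
‖u_2‖ = 4.5675, so q_2 = (-0.4681, 0.4379, 0.4832, -0.5964).
q_1·w_3 = (-0.3714)·(-3) + 0.0000·0 + 0.5571·3 + 0.7428·(-4) = -0.1857; q_2·w_3 = (-0.4681)·(-3) + 0.4379·0 + 0.4832·3 + (-0.5964)·(-4) = 5.2394.
u_3 = w_3 + 0.1857·q_1 − 5.2394·q_2 = (-0.6165, -2.2942, 0.5719, -0.7372).
r_{33} = ‖u_3‖ = 2.5523.

r_{33} = 2.5523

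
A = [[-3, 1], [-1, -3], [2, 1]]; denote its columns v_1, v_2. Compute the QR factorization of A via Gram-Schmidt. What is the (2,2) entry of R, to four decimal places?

r_{22} = 3.2733

v_1 = (-3, -1, 2); ‖v_1‖ = 3.7417, so e_1 = (-0.8018, -0.2673, 0.5345).
e_1·v_2 = (-0.8018)·1 + (-0.2673)·(-3) + 0.5345·1 = 0.5345.
u_2 = v_2 − 0.5345·e_1 = (1.4286, -2.8571, 0.7143).
r_{22} = ‖u_2‖ = 3.2733.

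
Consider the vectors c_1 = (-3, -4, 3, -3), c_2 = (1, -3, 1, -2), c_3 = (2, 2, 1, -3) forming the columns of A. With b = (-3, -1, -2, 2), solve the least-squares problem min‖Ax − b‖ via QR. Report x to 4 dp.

c_1 = (-3, -4, 3, -3); ‖c_1‖ = 6.5574, so e_1 = (-0.4575, -0.6100, 0.4575, -0.4575).
e_1·c_2 = (-0.4575)·1 + (-0.6100)·(-3) + 0.4575·1 + (-0.4575)·(-2) = 2.7450.
u_2 = c_2 − 2.7450·e_1 = (2.2558, -1.3256, -0.2558, -0.7442).
‖u_2‖ = 2.7322, so e_2 = (0.8256, -0.4852, -0.0936, -0.2724).
e_1·c_3 = (-0.4575)·2 + (-0.6100)·2 + 0.4575·1 + (-0.4575)·(-3) = -0.3050; e_2·c_3 = 0.8256·2 + (-0.4852)·2 + (-0.0936)·1 + (-0.2724)·(-3) = 1.4044.
u_3 = c_3 + 0.3050·e_1 − 1.4044·e_2 = (0.7009, 2.4953, 1.2710, -2.7570).
‖u_3‖ = 3.9918, so e_3 = (0.1756, 0.6251, 0.3184, -0.6907).
Qᵀb = (0.1525, -2.3492, -3.1700).
Back-substitute: x_3 = -3.1700/3.9918 = -0.7941.
x_2 = (-2.3492 − 1.4044·(-0.7941))/2.7322 = -0.4516.
x_1 = (0.1525 − 2.7450·(-0.4516) + 0.3050·(-0.7941))/6.5574 = 0.1754.

x = (0.1754, -0.4516, -0.7941)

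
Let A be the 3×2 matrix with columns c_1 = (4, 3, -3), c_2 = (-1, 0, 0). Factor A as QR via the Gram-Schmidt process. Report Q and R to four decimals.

Q = [[0.6860, -0.7276], [0.5145, 0.4851], [-0.5145, -0.4851]], R = [[5.8310, -0.6860], [0.0000, 0.7276]]

c_1 = (4, 3, -3); ‖c_1‖ = 5.8310, so q_1 = (0.6860, 0.5145, -0.5145).
q_1·c_2 = 0.6860·(-1) + 0.5145·0 + (-0.5145)·0 = -0.6860.
u_2 = c_2 + 0.6860·q_1 = (-0.5294, 0.3529, -0.3529).
‖u_2‖ = 0.7276, so q_2 = (-0.7276, 0.4851, -0.4851).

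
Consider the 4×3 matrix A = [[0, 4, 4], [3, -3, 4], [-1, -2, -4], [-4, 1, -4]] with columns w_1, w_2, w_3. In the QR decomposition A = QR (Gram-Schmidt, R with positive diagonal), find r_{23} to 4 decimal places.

r_{23} = 4.2782

q_1 = w_1/‖w_1‖ = (0, 3, -1, -4)/5.0990 = (0.0000, 0.5883, -0.1961, -0.7845).
r_{12} = q_1·w_2 = -2.1573.
u_2 = w_2 + 2.1573·q_1 = (4.0000, -1.7308, -2.4231, -0.6923).
‖u_2‖ = 5.0345, so q_2 = (0.7945, -0.3438, -0.4813, -0.1375).
r_{23} = q_2·w_3 = 4.2782.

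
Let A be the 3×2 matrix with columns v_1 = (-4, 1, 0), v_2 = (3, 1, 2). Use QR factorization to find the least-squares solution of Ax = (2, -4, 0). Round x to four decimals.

x = (-1.2479, -0.8376)

e_1 = v_1/‖v_1‖ = (-4, 1, 0)/4.1231 = (-0.9701, 0.2425, 0.0000).
r_{12} = e_1·v_2 = -2.6679.
u_2 = v_2 + 2.6679·e_1 = (0.4118, 1.6471, 2.0000).
‖u_2‖ = 2.6234, so e_2 = (0.1570, 0.6278, 0.7624).
Qᵀb = (-2.9104, -2.1974).
Back-substitute: x_2 = -2.1974/2.6234 = -0.8376.
x_1 = (-2.9104 + 2.6679·(-0.8376))/4.1231 = -1.2479.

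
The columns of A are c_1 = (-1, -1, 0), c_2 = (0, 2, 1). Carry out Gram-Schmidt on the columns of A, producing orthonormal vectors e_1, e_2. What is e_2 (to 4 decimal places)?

c_1 = (-1, -1, 0); ‖c_1‖ = 1.4142, so e_1 = (-0.7071, -0.7071, 0.0000).
e_1·c_2 = (-0.7071)·0 + (-0.7071)·2 + 0.0000·1 = -1.4142.
u_2 = c_2 + 1.4142·e_1 = (-1.0000, 1.0000, 1.0000).
‖u_2‖ = 1.7321, so e_2 = (-0.5774, 0.5774, 0.5774).

e_2 = (-0.5774, 0.5774, 0.5774)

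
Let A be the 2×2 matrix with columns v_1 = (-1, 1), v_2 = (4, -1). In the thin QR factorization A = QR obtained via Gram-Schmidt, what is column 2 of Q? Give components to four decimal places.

e_2 = (0.7071, 0.7071)

v_1 = (-1, 1); ‖v_1‖ = 1.4142, so e_1 = (-0.7071, 0.7071).
e_1·v_2 = (-0.7071)·4 + 0.7071·(-1) = -3.5355.
u_2 = v_2 + 3.5355·e_1 = (1.5000, 1.5000).
‖u_2‖ = 2.1213, so e_2 = (0.7071, 0.7071).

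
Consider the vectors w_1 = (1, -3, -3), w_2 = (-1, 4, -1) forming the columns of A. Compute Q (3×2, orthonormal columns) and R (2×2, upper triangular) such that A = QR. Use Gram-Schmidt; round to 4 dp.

Q = [[0.2294, -0.1327], [-0.6882, 0.6784], [-0.6882, -0.7226]], R = [[4.3589, -2.2942], [0.0000, 3.5689]]

w_1 = (1, -3, -3); ‖w_1‖ = 4.3589, so e_1 = (0.2294, -0.6882, -0.6882).
e_1·w_2 = 0.2294·(-1) + (-0.6882)·4 + (-0.6882)·(-1) = -2.2942.
u_2 = w_2 + 2.2942·e_1 = (-0.4737, 2.4211, -2.5789).
‖u_2‖ = 3.5689, so e_2 = (-0.1327, 0.6784, -0.7226).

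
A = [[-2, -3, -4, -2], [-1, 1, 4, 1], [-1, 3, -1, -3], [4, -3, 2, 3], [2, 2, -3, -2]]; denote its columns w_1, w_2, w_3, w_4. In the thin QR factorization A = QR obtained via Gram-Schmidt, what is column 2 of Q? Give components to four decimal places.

q_1 = w_1/‖w_1‖ = (-2, -1, -1, 4, 2)/5.0990 = (-0.3922, -0.1961, -0.1961, 0.7845, 0.3922).
r_{12} = q_1·w_2 = -1.1767.
u_2 = w_2 + 1.1767·q_1 = (-3.4615, 0.7692, 2.7692, -2.0769, 2.4615).
‖u_2‖ = 5.5331, so q_2 = (-0.6256, 0.1390, 0.5005, -0.3754, 0.4449).

q_2 = (-0.6256, 0.1390, 0.5005, -0.3754, 0.4449)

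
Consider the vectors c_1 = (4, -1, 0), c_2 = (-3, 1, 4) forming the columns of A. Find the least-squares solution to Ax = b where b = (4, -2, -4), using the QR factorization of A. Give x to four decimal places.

q_1 = c_1/‖c_1‖ = (4, -1, 0)/4.1231 = (0.9701, -0.2425, 0.0000).
r_{12} = q_1·c_2 = -3.1530.
u_2 = c_2 + 3.1530·q_1 = (0.0588, 0.2353, 4.0000).
‖u_2‖ = 4.0073, so q_2 = (0.0147, 0.0587, 0.9982).
Qᵀb = (4.3656, -4.0514).
Back-substitute: x_2 = -4.0514/4.0073 = -1.0110.
x_1 = (4.3656 + 3.1530·(-1.0110))/4.1231 = 0.2857.

x = (0.2857, -1.0110)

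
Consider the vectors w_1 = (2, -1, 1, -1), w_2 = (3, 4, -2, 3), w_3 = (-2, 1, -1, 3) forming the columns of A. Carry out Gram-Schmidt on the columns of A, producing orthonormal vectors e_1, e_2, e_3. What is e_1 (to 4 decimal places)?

e_1 = (0.7559, -0.3780, 0.3780, -0.3780)

w_1 = (2, -1, 1, -1); ‖w_1‖ = 2.6458, so e_1 = (0.7559, -0.3780, 0.3780, -0.3780).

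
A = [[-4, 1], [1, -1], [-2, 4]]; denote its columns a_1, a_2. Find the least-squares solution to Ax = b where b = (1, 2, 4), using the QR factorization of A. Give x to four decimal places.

x = (0.0718, 0.8852)

q_1 = a_1/‖a_1‖ = (-4, 1, -2)/4.5826 = (-0.8729, 0.2182, -0.4364).
r_{12} = q_1·a_2 = -2.8368.
u_2 = a_2 + 2.8368·q_1 = (-1.4762, -0.3810, 2.7619).
‖u_2‖ = 3.1547, so q_2 = (-0.4679, -0.1208, 0.8755).
Qᵀb = (-2.1822, 2.7925).
Back-substitute: x_2 = 2.7925/3.1547 = 0.8852.
x_1 = (-2.1822 + 2.8368·0.8852)/4.5826 = 0.0718.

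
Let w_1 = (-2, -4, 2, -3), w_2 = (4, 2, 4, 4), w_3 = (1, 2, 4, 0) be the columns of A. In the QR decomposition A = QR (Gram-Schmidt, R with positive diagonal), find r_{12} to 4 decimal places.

w_1 = (-2, -4, 2, -3); ‖w_1‖ = 5.7446, so q_1 = (-0.3482, -0.6963, 0.3482, -0.5222).
r_{12} = q_1·w_2 = -3.4816.

r_{12} = -3.4816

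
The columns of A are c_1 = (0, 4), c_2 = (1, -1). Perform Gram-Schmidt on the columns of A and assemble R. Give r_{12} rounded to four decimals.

r_{12} = -1.0000

q_1 = c_1/‖c_1‖ = (0, 4)/4.0000 = (0.0000, 1.0000).
r_{12} = q_1·c_2 = -1.0000.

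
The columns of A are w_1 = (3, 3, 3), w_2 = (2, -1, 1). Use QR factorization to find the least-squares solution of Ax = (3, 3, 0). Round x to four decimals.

x = (0.7143, -0.2143)

q_1 = w_1/‖w_1‖ = (3, 3, 3)/5.1962 = (0.5774, 0.5774, 0.5774).
r_{12} = q_1·w_2 = 1.1547.
u_2 = w_2 − 1.1547·q_1 = (1.3333, -1.6667, 0.3333).
‖u_2‖ = 2.1602, so q_2 = (0.6172, -0.7715, 0.1543).
Qᵀb = (3.4641, -0.4629).
Back-substitute: x_2 = -0.4629/2.1602 = -0.2143.
x_1 = (3.4641 − 1.1547·(-0.2143))/5.1962 = 0.7143.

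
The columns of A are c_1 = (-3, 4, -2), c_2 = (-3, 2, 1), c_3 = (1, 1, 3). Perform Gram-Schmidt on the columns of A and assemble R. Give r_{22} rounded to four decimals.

r_{22} = 2.4983

c_1 = (-3, 4, -2); ‖c_1‖ = 5.3852, so e_1 = (-0.5571, 0.7428, -0.3714).
e_1·c_2 = (-0.5571)·(-3) + 0.7428·2 + (-0.3714)·1 = 2.7854.
u_2 = c_2 − 2.7854·e_1 = (-1.4483, -0.0690, 2.0345).
r_{22} = ‖u_2‖ = 2.4983.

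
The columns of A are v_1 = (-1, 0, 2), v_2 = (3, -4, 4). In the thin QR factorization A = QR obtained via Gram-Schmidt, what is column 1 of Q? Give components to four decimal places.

e_1 = (-0.4472, 0.0000, 0.8944)

v_1 = (-1, 0, 2); ‖v_1‖ = 2.2361, so e_1 = (-0.4472, 0.0000, 0.8944).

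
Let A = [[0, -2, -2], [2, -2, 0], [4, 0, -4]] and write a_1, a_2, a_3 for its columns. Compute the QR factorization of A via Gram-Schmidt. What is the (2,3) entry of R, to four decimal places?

r_{23} = 0.2981

e_1 = a_1/‖a_1‖ = (0, 2, 4)/4.4721 = (0.0000, 0.4472, 0.8944).
r_{12} = e_1·a_2 = -0.8944.
u_2 = a_2 + 0.8944·e_1 = (-2.0000, -1.6000, 0.8000).
‖u_2‖ = 2.6833, so e_2 = (-0.7454, -0.5963, 0.2981).
r_{23} = e_2·a_3 = 0.2981.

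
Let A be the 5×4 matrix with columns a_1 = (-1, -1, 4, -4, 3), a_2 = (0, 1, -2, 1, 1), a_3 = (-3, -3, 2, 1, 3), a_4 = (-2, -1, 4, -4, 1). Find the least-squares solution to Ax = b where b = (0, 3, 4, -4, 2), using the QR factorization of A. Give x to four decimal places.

a_1 = (-1, -1, 4, -4, 3); ‖a_1‖ = 6.5574, so e_1 = (-0.1525, -0.1525, 0.6100, -0.6100, 0.4575).
e_1·a_2 = (-0.1525)·0 + (-0.1525)·1 + 0.6100·(-2) + (-0.6100)·1 + 0.4575·1 = -1.5250.
u_2 = a_2 + 1.5250·e_1 = (-0.2326, 0.7674, -1.0698, 0.0698, 1.6977).
‖u_2‖ = 2.1620, so e_2 = (-0.1076, 0.3550, -0.4948, 0.0323, 0.7852).
e_1·a_3 = (-0.1525)·(-3) + (-0.1525)·(-3) + 0.6100·2 + (-0.6100)·1 + 0.4575·3 = 2.8975; e_2·a_3 = (-0.1076)·(-3) + 0.3550·(-3) + (-0.4948)·2 + 0.0323·1 + 0.7852·3 = 0.6561.
u_3 = a_3 − 2.8975·e_1 − 0.6561·e_2 = (-2.4876, -2.7910, 0.5572, 2.7463, 1.1592).
‖u_3‖ = 4.8140, so e_3 = (-0.5167, -0.5798, 0.1157, 0.5705, 0.2408).
e_1·a_4 = (-0.1525)·(-2) + (-0.1525)·(-1) + 0.6100·4 + (-0.6100)·(-4) + 0.4575·1 = 5.7949; e_2·a_4 = (-0.1076)·(-2) + 0.3550·(-1) + (-0.4948)·4 + 0.0323·(-4) + 0.7852·1 = -1.4629; e_3·a_4 = (-0.5167)·(-2) + (-0.5798)·(-1) + 0.1157·4 + 0.5705·(-4) + 0.2408·1 = 0.0351.
u_4 = a_4 − 5.7949·e_1 + 1.4629·e_2 − 0.0351·e_3 = (-1.2555, 0.4234, -0.2628, -0.4380, -0.5109).
‖u_4‖ = 1.5091, so e_4 = (-0.8319, 0.2805, -0.1741, -0.2902, -0.3386).
Qᵀb = (5.3374, 0.5271, -3.0767, 0.6288).
Back-substitute: x_4 = 0.6288/1.5091 = 0.4167.
x_3 = (-3.0767 − 0.0351·0.4167)/4.8140 = -0.6422.
x_2 = (0.5271 − 0.6561·(-0.6422) + 1.4629·0.4167)/2.1620 = 0.7206.
x_1 = (5.3374 + 1.5250·0.7206 − 2.8975·(-0.6422) − 5.7949·0.4167)/6.5574 = 0.8971.

x = (0.8971, 0.7206, -0.6422, 0.4167)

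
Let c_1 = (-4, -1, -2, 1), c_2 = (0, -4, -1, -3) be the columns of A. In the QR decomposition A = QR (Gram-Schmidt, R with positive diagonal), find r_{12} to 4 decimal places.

r_{12} = 0.6396

c_1 = (-4, -1, -2, 1); ‖c_1‖ = 4.6904, so q_1 = (-0.8528, -0.2132, -0.4264, 0.2132).
r_{12} = q_1·c_2 = 0.6396.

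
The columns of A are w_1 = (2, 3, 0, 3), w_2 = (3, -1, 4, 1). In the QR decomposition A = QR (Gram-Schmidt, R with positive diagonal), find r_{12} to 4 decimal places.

q_1 = w_1/‖w_1‖ = (2, 3, 0, 3)/4.6904 = (0.4264, 0.6396, 0.0000, 0.6396).
r_{12} = q_1·w_2 = 1.2792.

r_{12} = 1.2792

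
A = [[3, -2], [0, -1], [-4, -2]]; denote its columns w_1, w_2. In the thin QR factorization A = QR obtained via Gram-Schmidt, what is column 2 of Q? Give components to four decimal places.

q_2 = (-0.7534, -0.3363, -0.5650)

w_1 = (3, 0, -4); ‖w_1‖ = 5.0000, so q_1 = (0.6000, 0.0000, -0.8000).
q_1·w_2 = 0.6000·(-2) + 0.0000·(-1) + (-0.8000)·(-2) = 0.4000.
u_2 = w_2 − 0.4000·q_1 = (-2.2400, -1.0000, -1.6800).
‖u_2‖ = 2.9732, so q_2 = (-0.7534, -0.3363, -0.5650).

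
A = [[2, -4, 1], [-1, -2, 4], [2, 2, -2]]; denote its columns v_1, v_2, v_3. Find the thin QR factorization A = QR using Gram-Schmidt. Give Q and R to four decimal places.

Q = [[0.6667, -0.7326, -0.1374], [-0.3333, -0.4579, 0.8242], [0.6667, 0.5037, 0.5494]], R = [[3.0000, -0.6667, -2.0000], [0.0000, 4.8534, -3.5714], [0.0000, 0.0000, 2.0604]]

v_1 = (2, -1, 2); ‖v_1‖ = 3.0000, so q_1 = (0.6667, -0.3333, 0.6667).
q_1·v_2 = 0.6667·(-4) + (-0.3333)·(-2) + 0.6667·2 = -0.6667.
u_2 = v_2 + 0.6667·q_1 = (-3.5556, -2.2222, 2.4444).
‖u_2‖ = 4.8534, so q_2 = (-0.7326, -0.4579, 0.5037).
q_1·v_3 = 0.6667·1 + (-0.3333)·4 + 0.6667·(-2) = -2.0000; q_2·v_3 = (-0.7326)·1 + (-0.4579)·4 + 0.5037·(-2) = -3.5714.
u_3 = v_3 + 2.0000·q_1 + 3.5714·q_2 = (-0.2830, 1.6981, 1.1321).
‖u_3‖ = 2.0604, so q_3 = (-0.1374, 0.8242, 0.5494).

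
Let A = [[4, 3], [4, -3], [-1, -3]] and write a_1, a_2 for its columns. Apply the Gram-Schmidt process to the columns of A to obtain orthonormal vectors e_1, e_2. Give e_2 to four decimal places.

a_1 = (4, 4, -1); ‖a_1‖ = 5.7446, so e_1 = (0.6963, 0.6963, -0.1741).
e_1·a_2 = 0.6963·3 + 0.6963·(-3) + (-0.1741)·(-3) = 0.5222.
u_2 = a_2 − 0.5222·e_1 = (2.6364, -3.3636, -2.9091).
‖u_2‖ = 5.1698, so e_2 = (0.5100, -0.6506, -0.5627).

e_2 = (0.5100, -0.6506, -0.5627)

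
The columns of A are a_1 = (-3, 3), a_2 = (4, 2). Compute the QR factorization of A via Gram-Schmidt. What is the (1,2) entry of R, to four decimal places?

a_1 = (-3, 3); ‖a_1‖ = 4.2426, so e_1 = (-0.7071, 0.7071).
r_{12} = e_1·a_2 = -1.4142.

r_{12} = -1.4142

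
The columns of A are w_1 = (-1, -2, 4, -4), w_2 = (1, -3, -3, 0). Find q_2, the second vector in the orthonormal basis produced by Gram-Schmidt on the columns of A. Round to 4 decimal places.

q_1 = w_1/‖w_1‖ = (-1, -2, 4, -4)/6.0828 = (-0.1644, -0.3288, 0.6576, -0.6576).
r_{12} = q_1·w_2 = -1.1508.
u_2 = w_2 + 1.1508·q_1 = (0.8108, -3.3784, -2.2432, -0.7568).
‖u_2‖ = 4.2042, so q_2 = (0.1929, -0.8036, -0.5336, -0.1800).

q_2 = (0.1929, -0.8036, -0.5336, -0.1800)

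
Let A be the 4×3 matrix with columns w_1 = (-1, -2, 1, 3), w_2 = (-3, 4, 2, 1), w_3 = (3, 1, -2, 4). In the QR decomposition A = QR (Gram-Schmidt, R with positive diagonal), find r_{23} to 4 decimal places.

r_{23} = -0.9129

e_1 = w_1/‖w_1‖ = (-1, -2, 1, 3)/3.8730 = (-0.2582, -0.5164, 0.2582, 0.7746).
r_{12} = e_1·w_2 = 0.0000.
u_2 = w_2 − 0.0000·e_1 = (-3.0000, 4.0000, 2.0000, 1.0000).
‖u_2‖ = 5.4772, so e_2 = (-0.5477, 0.7303, 0.3651, 0.1826).
r_{23} = e_2·w_3 = -0.9129.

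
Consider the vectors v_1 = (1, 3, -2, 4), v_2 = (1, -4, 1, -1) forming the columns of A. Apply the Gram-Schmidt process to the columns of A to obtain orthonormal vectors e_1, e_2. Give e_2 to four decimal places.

e_2 = (0.5119, -0.7515, -0.0436, 0.4139)

v_1 = (1, 3, -2, 4); ‖v_1‖ = 5.4772, so e_1 = (0.1826, 0.5477, -0.3651, 0.7303).
e_1·v_2 = 0.1826·1 + 0.5477·(-4) + (-0.3651)·1 + 0.7303·(-1) = -3.1038.
u_2 = v_2 + 3.1038·e_1 = (1.5667, -2.3000, -0.1333, 1.2667).
‖u_2‖ = 3.0605, so e_2 = (0.5119, -0.7515, -0.0436, 0.4139).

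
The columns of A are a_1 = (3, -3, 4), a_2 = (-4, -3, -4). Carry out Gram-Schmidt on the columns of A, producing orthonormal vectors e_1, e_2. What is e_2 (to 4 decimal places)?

e_1 = a_1/‖a_1‖ = (3, -3, 4)/5.8310 = (0.5145, -0.5145, 0.6860).
r_{12} = e_1·a_2 = -3.2585.
u_2 = a_2 + 3.2585·e_1 = (-2.3235, -4.6765, -1.7647).
‖u_2‖ = 5.5120, so e_2 = (-0.4215, -0.8484, -0.3202).

e_2 = (-0.4215, -0.8484, -0.3202)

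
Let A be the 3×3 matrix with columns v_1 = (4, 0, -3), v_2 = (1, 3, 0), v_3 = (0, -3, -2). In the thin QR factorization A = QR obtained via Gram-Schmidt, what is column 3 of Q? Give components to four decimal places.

v_1 = (4, 0, -3); ‖v_1‖ = 5.0000, so e_1 = (0.8000, 0.0000, -0.6000).
e_1·v_2 = 0.8000·1 + 0.0000·3 + (-0.6000)·0 = 0.8000.
u_2 = v_2 − 0.8000·e_1 = (0.3600, 3.0000, 0.4800).
‖u_2‖ = 3.0594, so e_2 = (0.1177, 0.9806, 0.1569).
e_1·v_3 = 0.8000·0 + 0.0000·(-3) + (-0.6000)·(-2) = 1.2000; e_2·v_3 = 0.1177·0 + 0.9806·(-3) + 0.1569·(-2) = -3.2555.
u_3 = v_3 − 1.2000·e_1 + 3.2555·e_2 = (-0.5769, 0.1923, -0.7692).
‖u_3‖ = 0.9806, so e_3 = (-0.5883, 0.1961, -0.7845).

e_3 = (-0.5883, 0.1961, -0.7845)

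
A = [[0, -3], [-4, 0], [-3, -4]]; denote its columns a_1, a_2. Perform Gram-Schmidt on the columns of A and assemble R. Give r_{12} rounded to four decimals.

a_1 = (0, -4, -3); ‖a_1‖ = 5.0000, so q_1 = (0.0000, -0.8000, -0.6000).
r_{12} = q_1·a_2 = 2.4000.

r_{12} = 2.4000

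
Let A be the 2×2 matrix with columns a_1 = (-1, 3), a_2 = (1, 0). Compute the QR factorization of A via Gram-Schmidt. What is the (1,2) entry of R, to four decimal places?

r_{12} = -0.3162

e_1 = a_1/‖a_1‖ = (-1, 3)/3.1623 = (-0.3162, 0.9487).
r_{12} = e_1·a_2 = -0.3162.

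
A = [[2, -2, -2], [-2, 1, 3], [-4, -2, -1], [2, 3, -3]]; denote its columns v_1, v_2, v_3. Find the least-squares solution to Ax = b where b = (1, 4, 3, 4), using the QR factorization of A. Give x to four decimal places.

v_1 = (2, -2, -4, 2); ‖v_1‖ = 5.2915, so e_1 = (0.3780, -0.3780, -0.7559, 0.3780).
e_1·v_2 = 0.3780·(-2) + (-0.3780)·1 + (-0.7559)·(-2) + 0.3780·3 = 1.5119.
u_2 = v_2 − 1.5119·e_1 = (-2.5714, 1.5714, -0.8571, 2.4286).
‖u_2‖ = 3.9641, so e_2 = (-0.6487, 0.3964, -0.2162, 0.6126).
e_1·v_3 = 0.3780·(-2) + (-0.3780)·3 + (-0.7559)·(-1) + 0.3780·(-3) = -2.2678; e_2·v_3 = (-0.6487)·(-2) + 0.3964·3 + (-0.2162)·(-1) + 0.6126·(-3) = 0.8649.
u_3 = v_3 + 2.2678·e_1 − 0.8649·e_2 = (-0.5818, 1.8000, -2.5273, -2.6727).
‖u_3‖ = 4.1363, so e_3 = (-0.1407, 0.4352, -0.6110, -0.6462).
Qᵀb = (-1.8898, 2.7388, -2.8176).
Back-substitute: x_3 = -2.8176/4.1363 = -0.6812.
x_2 = (2.7388 − 0.8649·(-0.6812))/3.9641 = 0.8395.
x_1 = (-1.8898 − 1.5119·0.8395 + 2.2678·(-0.6812))/5.2915 = -0.8889.

x = (-0.8889, 0.8395, -0.6812)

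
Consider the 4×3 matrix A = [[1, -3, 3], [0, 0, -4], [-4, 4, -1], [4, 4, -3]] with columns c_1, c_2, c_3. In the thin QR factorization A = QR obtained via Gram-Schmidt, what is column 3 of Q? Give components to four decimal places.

q_3 = (0.3114, -0.9342, 0.1557, 0.0778)

c_1 = (1, 0, -4, 4); ‖c_1‖ = 5.7446, so q_1 = (0.1741, 0.0000, -0.6963, 0.6963).
q_1·c_2 = 0.1741·(-3) + 0.0000·0 + (-0.6963)·4 + 0.6963·4 = -0.5222.
u_2 = c_2 + 0.5222·q_1 = (-2.9091, 0.0000, 3.6364, 4.3636).
‖u_2‖ = 6.3818, so q_2 = (-0.4558, 0.0000, 0.5698, 0.6838).
q_1·c_3 = 0.1741·3 + 0.0000·(-4) + (-0.6963)·(-1) + 0.6963·(-3) = -0.8704; q_2·c_3 = (-0.4558)·3 + 0.0000·(-4) + 0.5698·(-1) + 0.6838·(-3) = -3.9886.
u_3 = c_3 + 0.8704·q_1 + 3.9886·q_2 = (1.3333, -4.0000, 0.6667, 0.3333).
‖u_3‖ = 4.2817, so q_3 = (0.3114, -0.9342, 0.1557, 0.0778).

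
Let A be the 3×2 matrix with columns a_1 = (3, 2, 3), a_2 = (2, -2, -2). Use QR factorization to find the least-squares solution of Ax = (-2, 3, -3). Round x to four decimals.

x = (-0.5000, -0.5000)

a_1 = (3, 2, 3); ‖a_1‖ = 4.6904, so q_1 = (0.6396, 0.4264, 0.6396).
q_1·a_2 = 0.6396·2 + 0.4264·(-2) + 0.6396·(-2) = -0.8528.
u_2 = a_2 + 0.8528·q_1 = (2.5455, -1.6364, -1.4545).
‖u_2‖ = 3.3575, so q_2 = (0.7581, -0.4874, -0.4332).
Qᵀb = (-1.9188, -1.6787).
Back-substitute: x_2 = -1.6787/3.3575 = -0.5000.
x_1 = (-1.9188 + 0.8528·(-0.5000))/4.6904 = -0.5000.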